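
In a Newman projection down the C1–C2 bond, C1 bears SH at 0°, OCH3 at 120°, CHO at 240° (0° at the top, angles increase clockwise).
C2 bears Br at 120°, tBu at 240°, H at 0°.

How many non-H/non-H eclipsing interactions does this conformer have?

2

Non-H eclipsing pairs: OCH3(120°)/Br(120°); CHO(240°)/tBu(240°) — 2 interactions.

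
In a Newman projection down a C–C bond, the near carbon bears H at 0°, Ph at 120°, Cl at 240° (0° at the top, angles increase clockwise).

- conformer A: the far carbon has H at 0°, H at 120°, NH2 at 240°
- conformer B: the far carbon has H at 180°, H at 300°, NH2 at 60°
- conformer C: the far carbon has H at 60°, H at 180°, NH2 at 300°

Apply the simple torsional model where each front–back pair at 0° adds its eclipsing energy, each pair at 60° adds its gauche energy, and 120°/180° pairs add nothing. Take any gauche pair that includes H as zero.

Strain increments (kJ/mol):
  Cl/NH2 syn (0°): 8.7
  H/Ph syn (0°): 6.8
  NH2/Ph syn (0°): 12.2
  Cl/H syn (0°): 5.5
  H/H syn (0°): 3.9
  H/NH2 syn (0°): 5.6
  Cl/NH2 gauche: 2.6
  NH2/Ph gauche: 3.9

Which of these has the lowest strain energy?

C

A is eclipsed. H at 0° is eclipsed with H at 0° (3.9); Ph at 120° is eclipsed with H at 120° (6.8); Cl at 240° is eclipsed with NH2 at 240° (8.7). Total 19.4 kJ/mol.
B is staggered. Ph at 120° is gauche with NH2 at 60° (3.9). Total 3.9 kJ/mol.
C is staggered. Cl at 240° is gauche with NH2 at 300° (2.6). Total 2.6 kJ/mol.
C has the lowest total (2.6 kJ/mol).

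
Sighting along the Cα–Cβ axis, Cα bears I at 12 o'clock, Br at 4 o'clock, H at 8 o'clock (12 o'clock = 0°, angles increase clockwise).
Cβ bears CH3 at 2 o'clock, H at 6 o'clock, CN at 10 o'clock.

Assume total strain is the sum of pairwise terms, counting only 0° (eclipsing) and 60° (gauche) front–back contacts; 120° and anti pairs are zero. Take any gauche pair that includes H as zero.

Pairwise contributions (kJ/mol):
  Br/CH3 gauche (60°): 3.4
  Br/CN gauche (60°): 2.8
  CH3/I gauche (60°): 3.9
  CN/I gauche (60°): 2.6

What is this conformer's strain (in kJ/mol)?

This conformer (staggered): I–CH3 gauche, I–CN gauche, Br–CH3 gauche; 3.9 + 2.6 + 3.4 = 9.9 kJ/mol.

9.9 kJ/mol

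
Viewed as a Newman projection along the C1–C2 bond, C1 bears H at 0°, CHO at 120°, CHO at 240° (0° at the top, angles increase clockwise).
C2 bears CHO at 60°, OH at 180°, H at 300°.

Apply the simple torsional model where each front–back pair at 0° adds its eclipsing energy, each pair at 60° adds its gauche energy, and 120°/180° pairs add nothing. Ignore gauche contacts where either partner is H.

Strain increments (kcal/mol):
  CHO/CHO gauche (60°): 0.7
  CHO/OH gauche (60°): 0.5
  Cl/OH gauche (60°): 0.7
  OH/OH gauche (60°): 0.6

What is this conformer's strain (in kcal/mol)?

1.7 kcal/mol

This conformer is staggered. CHO at 120° is gauche with CHO at 60° (0.7); CHO at 120° is gauche with OH at 180° (0.5); CHO at 240° is gauche with OH at 180° (0.5). Total 1.7 kcal/mol.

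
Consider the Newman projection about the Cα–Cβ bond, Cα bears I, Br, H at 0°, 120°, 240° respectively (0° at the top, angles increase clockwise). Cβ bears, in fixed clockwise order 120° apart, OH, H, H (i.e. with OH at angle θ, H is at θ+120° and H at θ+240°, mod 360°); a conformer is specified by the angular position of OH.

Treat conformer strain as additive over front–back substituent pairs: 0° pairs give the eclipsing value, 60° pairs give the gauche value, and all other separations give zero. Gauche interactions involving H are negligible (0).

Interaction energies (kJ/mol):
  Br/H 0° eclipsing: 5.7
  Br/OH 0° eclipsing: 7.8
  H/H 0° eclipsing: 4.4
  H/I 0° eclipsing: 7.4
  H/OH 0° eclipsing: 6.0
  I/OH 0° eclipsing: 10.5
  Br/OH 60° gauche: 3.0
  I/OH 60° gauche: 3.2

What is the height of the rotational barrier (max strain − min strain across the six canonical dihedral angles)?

17.6 kJ/mol

OH at 0° (eclipsed): I(0°)/OH(0°) eclipsed 10.5; Br(120°)/H(120°) eclipsed 5.7; H(240°)/H(240°) eclipsed 4.4 → 20.6 kJ/mol.
OH at 60° (staggered): I(0°)/OH(60°) gauche 3.2; Br(120°)/OH(60°) gauche 3.0 → 6.2 kJ/mol.
OH at 120° (eclipsed): I(0°)/H(0°) eclipsed 7.4; Br(120°)/OH(120°) eclipsed 7.8; H(240°)/H(240°) eclipsed 4.4 → 19.6 kJ/mol.
OH at 180° (staggered): Br(120°)/OH(180°) gauche 3.0 → 3.0 kJ/mol.
OH at 240° (eclipsed): I(0°)/H(0°) eclipsed 7.4; Br(120°)/H(120°) eclipsed 5.7; H(240°)/OH(240°) eclipsed 6.0 → 19.1 kJ/mol.
OH at 300° (staggered): I(0°)/OH(300°) gauche 3.2 → 3.2 kJ/mol.
Max at 0° (20.6 kJ/mol), min at 180° (3.0 kJ/mol); barrier = 17.6 kJ/mol.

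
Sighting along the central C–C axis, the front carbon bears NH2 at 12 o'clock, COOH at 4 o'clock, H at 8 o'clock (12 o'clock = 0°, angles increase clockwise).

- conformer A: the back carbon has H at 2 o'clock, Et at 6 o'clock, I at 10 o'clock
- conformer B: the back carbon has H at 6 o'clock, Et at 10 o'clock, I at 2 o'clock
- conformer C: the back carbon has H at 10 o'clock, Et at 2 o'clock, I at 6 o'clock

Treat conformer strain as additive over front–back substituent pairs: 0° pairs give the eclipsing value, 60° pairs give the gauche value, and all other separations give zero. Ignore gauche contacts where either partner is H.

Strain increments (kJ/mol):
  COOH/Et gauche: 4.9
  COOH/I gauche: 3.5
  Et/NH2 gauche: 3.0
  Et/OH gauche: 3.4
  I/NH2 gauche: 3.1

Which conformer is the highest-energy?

A (staggered): NH2(0°)/I(300°) gauche 3.1; COOH(120°)/Et(180°) gauche 4.9 → 8.0 kJ/mol.
B (staggered): NH2(0°)/Et(300°) gauche 3.0; NH2(0°)/I(60°) gauche 3.1; COOH(120°)/I(60°) gauche 3.5 → 9.6 kJ/mol.
C (staggered): NH2(0°)/Et(60°) gauche 3.0; COOH(120°)/Et(60°) gauche 4.9; COOH(120°)/I(180°) gauche 3.5 → 11.4 kJ/mol.
C has the highest total (11.4 kJ/mol).

C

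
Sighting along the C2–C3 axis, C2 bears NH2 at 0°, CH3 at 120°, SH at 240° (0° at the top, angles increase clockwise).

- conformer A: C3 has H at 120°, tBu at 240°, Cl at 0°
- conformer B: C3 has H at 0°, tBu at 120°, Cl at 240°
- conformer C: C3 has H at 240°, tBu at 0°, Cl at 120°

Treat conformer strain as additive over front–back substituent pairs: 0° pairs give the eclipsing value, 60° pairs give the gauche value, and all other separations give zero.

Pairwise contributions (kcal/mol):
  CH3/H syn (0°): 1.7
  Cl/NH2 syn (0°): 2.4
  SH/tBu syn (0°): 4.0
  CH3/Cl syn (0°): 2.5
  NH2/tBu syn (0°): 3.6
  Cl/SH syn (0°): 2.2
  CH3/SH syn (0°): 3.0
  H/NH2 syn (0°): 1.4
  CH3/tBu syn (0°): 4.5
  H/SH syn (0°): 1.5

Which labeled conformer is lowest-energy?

A (eclipsed): NH2–Cl eclipsed, CH3–H eclipsed, SH–tBu eclipsed; 2.4 + 1.7 + 4.0 = 8.1 kcal/mol.
B (eclipsed): NH2–H eclipsed, CH3–tBu eclipsed, SH–Cl eclipsed; 1.4 + 4.5 + 2.2 = 8.1 kcal/mol.
C (eclipsed): NH2–tBu eclipsed, CH3–Cl eclipsed, SH–H eclipsed; 3.6 + 2.5 + 1.5 = 7.6 kcal/mol.
C has the lowest total (7.6 kcal/mol).

C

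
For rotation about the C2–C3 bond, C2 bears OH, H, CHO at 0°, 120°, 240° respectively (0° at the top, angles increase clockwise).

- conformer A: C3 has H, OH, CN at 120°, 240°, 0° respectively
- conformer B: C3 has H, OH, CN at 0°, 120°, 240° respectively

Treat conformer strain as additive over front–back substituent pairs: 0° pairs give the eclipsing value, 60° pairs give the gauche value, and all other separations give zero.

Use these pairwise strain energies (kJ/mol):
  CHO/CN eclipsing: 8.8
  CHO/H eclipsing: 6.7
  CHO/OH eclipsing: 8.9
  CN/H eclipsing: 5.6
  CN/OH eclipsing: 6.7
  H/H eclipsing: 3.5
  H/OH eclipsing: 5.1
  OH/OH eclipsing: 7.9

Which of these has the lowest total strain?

A is eclipsed. OH at 0° is eclipsed with CN at 0° (6.7); H at 120° is eclipsed with H at 120° (3.5); CHO at 240° is eclipsed with OH at 240° (8.9). Total 19.1 kJ/mol.
B is eclipsed. OH at 0° is eclipsed with H at 0° (5.1); H at 120° is eclipsed with OH at 120° (5.1); CHO at 240° is eclipsed with CN at 240° (8.8). Total 19.0 kJ/mol.
B has the lowest total (19.0 kJ/mol).

B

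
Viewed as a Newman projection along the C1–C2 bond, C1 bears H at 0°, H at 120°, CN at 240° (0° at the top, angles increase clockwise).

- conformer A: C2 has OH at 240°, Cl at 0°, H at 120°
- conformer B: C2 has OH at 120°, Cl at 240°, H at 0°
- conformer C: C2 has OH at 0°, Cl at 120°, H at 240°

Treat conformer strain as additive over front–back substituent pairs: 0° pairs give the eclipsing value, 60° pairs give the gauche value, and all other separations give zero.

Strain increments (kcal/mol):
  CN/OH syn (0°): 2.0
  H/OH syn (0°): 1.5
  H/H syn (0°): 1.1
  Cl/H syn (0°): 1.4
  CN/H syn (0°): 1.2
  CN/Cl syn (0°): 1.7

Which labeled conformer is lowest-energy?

A (eclipsed): H–Cl eclipsed, H–H eclipsed, CN–OH eclipsed; 1.4 + 1.1 + 2.0 = 4.5 kcal/mol.
B (eclipsed): H–H eclipsed, H–OH eclipsed, CN–Cl eclipsed; 1.1 + 1.5 + 1.7 = 4.3 kcal/mol.
C (eclipsed): H–OH eclipsed, H–Cl eclipsed, CN–H eclipsed; 1.5 + 1.4 + 1.2 = 4.1 kcal/mol.
C has the lowest total (4.1 kcal/mol).

C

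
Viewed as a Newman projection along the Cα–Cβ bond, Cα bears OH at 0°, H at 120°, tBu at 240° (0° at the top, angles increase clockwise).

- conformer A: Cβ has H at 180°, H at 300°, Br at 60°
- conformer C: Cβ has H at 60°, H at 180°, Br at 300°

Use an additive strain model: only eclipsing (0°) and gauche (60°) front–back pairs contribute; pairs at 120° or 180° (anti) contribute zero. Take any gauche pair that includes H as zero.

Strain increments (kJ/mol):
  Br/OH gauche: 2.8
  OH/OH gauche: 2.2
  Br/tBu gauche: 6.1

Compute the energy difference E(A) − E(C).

A (staggered): OH–Br gauche; 2.8 = 2.8 kJ/mol.
C (staggered): OH–Br gauche, tBu–Br gauche; 2.8 + 6.1 = 8.9 kJ/mol.
E(A) − E(C) = 2.8 − 8.9 = -6.1 kJ/mol.

-6.1 kJ/mol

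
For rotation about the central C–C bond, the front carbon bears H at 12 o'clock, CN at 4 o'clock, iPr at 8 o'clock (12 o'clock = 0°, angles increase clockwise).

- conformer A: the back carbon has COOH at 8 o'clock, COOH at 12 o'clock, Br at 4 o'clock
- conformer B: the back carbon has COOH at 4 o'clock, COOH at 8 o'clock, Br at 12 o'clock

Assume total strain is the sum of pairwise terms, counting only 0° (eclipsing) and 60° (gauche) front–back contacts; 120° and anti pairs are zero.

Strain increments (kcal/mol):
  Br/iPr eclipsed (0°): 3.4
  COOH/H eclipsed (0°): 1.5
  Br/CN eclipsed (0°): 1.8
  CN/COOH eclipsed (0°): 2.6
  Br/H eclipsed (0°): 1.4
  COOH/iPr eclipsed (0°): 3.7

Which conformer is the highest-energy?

B

A (eclipsed): H(0°)/COOH(0°) eclipsed 1.5; CN(120°)/Br(120°) eclipsed 1.8; iPr(240°)/COOH(240°) eclipsed 3.7 → 7.0 kcal/mol.
B (eclipsed): H(0°)/Br(0°) eclipsed 1.4; CN(120°)/COOH(120°) eclipsed 2.6; iPr(240°)/COOH(240°) eclipsed 3.7 → 7.7 kcal/mol.
B has the highest total (7.7 kcal/mol).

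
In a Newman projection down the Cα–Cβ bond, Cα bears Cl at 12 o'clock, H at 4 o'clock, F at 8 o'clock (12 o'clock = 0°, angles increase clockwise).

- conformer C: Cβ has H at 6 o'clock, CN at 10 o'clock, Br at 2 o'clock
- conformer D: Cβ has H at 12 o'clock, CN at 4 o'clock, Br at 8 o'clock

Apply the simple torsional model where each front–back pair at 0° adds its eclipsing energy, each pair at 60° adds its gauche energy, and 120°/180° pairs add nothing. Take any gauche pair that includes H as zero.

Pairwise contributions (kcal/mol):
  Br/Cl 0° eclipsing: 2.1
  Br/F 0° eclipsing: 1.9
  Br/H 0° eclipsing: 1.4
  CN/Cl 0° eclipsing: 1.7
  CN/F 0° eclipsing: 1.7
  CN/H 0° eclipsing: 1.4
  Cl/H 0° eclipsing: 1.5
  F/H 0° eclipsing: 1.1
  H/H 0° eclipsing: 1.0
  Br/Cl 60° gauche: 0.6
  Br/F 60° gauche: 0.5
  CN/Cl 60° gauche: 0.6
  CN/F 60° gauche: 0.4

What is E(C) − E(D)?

-3.2 kcal/mol

C (staggered): Cl(0°)/CN(300°) gauche 0.6; Cl(0°)/Br(60°) gauche 0.6; F(240°)/CN(300°) gauche 0.4 → 1.6 kcal/mol.
D (eclipsed): Cl(0°)/H(0°) eclipsed 1.5; H(120°)/CN(120°) eclipsed 1.4; F(240°)/Br(240°) eclipsed 1.9 → 4.8 kcal/mol.
E(C) − E(D) = 1.6 − 4.8 = -3.2 kcal/mol.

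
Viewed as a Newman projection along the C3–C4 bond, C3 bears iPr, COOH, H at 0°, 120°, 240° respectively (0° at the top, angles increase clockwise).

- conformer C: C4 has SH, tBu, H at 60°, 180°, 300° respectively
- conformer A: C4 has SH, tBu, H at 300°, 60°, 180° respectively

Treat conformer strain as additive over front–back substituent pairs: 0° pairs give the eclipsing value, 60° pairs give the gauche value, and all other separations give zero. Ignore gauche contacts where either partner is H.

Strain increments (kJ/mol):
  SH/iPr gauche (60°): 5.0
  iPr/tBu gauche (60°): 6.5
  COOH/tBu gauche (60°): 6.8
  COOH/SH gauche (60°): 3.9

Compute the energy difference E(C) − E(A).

-2.6 kJ/mol

C is staggered. iPr at 0° is gauche with SH at 60° (5.0); COOH at 120° is gauche with SH at 60° (3.9); COOH at 120° is gauche with tBu at 180° (6.8). Total 15.7 kJ/mol.
A is staggered. iPr at 0° is gauche with SH at 300° (5.0); iPr at 0° is gauche with tBu at 60° (6.5); COOH at 120° is gauche with tBu at 60° (6.8). Total 18.3 kJ/mol.
E(C) − E(A) = 15.7 − 18.3 = -2.6 kJ/mol.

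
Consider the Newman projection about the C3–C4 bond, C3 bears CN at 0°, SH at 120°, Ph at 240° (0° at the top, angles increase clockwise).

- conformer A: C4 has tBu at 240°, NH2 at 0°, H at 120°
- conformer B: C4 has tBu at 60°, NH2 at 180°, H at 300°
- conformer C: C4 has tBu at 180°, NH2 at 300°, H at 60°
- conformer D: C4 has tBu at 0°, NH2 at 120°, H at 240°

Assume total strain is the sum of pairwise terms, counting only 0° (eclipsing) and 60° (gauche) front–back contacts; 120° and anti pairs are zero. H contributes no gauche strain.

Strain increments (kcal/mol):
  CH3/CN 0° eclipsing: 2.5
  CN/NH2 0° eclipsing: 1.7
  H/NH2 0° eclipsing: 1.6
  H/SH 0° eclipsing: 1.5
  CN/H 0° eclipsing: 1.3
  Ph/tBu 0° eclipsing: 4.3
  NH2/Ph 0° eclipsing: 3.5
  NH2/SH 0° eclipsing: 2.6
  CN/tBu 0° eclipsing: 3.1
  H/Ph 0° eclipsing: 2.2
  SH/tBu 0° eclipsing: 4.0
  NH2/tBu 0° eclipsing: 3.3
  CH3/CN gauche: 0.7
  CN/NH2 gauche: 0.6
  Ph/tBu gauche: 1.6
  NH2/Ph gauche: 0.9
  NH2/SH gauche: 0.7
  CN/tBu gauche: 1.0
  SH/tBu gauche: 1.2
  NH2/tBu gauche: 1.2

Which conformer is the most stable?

B

A (eclipsed): CN(0°)/NH2(0°) eclipsed 1.7; SH(120°)/H(120°) eclipsed 1.5; Ph(240°)/tBu(240°) eclipsed 4.3 → 7.5 kcal/mol.
B (staggered): CN(0°)/tBu(60°) gauche 1.0; SH(120°)/tBu(60°) gauche 1.2; SH(120°)/NH2(180°) gauche 0.7; Ph(240°)/NH2(180°) gauche 0.9 → 3.8 kcal/mol.
C (staggered): CN(0°)/NH2(300°) gauche 0.6; SH(120°)/tBu(180°) gauche 1.2; Ph(240°)/tBu(180°) gauche 1.6; Ph(240°)/NH2(300°) gauche 0.9 → 4.3 kcal/mol.
D (eclipsed): CN(0°)/tBu(0°) eclipsed 3.1; SH(120°)/NH2(120°) eclipsed 2.6; Ph(240°)/H(240°) eclipsed 2.2 → 7.9 kcal/mol.
B has the lowest total (3.8 kcal/mol).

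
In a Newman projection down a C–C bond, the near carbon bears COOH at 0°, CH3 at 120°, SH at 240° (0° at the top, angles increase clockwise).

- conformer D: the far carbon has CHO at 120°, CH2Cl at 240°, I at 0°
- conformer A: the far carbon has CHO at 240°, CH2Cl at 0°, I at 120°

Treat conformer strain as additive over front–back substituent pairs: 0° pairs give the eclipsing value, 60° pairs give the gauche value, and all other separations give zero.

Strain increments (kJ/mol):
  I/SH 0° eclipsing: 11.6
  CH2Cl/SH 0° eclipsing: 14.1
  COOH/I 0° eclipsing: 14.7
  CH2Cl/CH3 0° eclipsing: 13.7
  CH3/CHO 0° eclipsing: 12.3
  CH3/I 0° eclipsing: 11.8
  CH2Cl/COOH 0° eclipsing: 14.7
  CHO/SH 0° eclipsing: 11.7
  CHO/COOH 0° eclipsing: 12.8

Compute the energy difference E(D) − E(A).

D (eclipsed): COOH(0°)/I(0°) eclipsed 14.7; CH3(120°)/CHO(120°) eclipsed 12.3; SH(240°)/CH2Cl(240°) eclipsed 14.1 → 41.1 kJ/mol.
A (eclipsed): COOH(0°)/CH2Cl(0°) eclipsed 14.7; CH3(120°)/I(120°) eclipsed 11.8; SH(240°)/CHO(240°) eclipsed 11.7 → 38.2 kJ/mol.
E(D) − E(A) = 41.1 − 38.2 = +2.9 kJ/mol.

+2.9 kJ/mol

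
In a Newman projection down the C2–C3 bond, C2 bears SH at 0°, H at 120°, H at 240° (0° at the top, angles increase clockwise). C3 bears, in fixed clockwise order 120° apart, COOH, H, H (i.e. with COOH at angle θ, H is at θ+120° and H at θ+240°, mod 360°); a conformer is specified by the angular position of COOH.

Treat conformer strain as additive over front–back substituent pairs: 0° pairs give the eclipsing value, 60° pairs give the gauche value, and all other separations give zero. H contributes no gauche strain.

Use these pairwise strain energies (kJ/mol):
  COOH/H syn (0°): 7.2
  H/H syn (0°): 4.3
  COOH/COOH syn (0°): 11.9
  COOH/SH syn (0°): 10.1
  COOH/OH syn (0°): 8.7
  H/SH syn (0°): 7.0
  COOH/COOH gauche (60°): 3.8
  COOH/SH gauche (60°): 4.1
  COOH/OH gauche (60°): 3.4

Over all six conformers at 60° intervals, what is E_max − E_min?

18.7 kJ/mol

COOH at 0° (eclipsed): SH(0°)/COOH(0°) eclipsed 10.1; H(120°)/H(120°) eclipsed 4.3; H(240°)/H(240°) eclipsed 4.3 → 18.7 kJ/mol.
COOH at 60° (staggered): SH(0°)/COOH(60°) gauche 4.1 → 4.1 kJ/mol.
COOH at 120° (eclipsed): SH(0°)/H(0°) eclipsed 7.0; H(120°)/COOH(120°) eclipsed 7.2; H(240°)/H(240°) eclipsed 4.3 → 18.5 kJ/mol.
COOH at 180° (staggered): no non-H gauche contacts → 0.0 kJ/mol.
COOH at 240° (eclipsed): SH(0°)/H(0°) eclipsed 7.0; H(120°)/H(120°) eclipsed 4.3; H(240°)/COOH(240°) eclipsed 7.2 → 18.5 kJ/mol.
COOH at 300° (staggered): SH(0°)/COOH(300°) gauche 4.1 → 4.1 kJ/mol.
Max at 0° (18.7 kJ/mol), min at 180° (0.0 kJ/mol); barrier = 18.7 kJ/mol.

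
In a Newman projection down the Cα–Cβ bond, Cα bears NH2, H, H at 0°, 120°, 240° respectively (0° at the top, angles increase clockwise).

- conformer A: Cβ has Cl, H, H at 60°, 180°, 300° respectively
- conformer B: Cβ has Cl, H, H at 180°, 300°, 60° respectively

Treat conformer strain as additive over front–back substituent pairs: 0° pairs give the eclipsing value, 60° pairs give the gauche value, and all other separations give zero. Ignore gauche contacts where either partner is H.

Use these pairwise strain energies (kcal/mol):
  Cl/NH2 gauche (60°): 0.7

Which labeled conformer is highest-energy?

A (staggered): NH2–Cl gauche; 0.7 = 0.7 kcal/mol.
B (staggered): no non-H gauche contacts → 0.0 kcal/mol.
A has the highest total (0.7 kcal/mol).

A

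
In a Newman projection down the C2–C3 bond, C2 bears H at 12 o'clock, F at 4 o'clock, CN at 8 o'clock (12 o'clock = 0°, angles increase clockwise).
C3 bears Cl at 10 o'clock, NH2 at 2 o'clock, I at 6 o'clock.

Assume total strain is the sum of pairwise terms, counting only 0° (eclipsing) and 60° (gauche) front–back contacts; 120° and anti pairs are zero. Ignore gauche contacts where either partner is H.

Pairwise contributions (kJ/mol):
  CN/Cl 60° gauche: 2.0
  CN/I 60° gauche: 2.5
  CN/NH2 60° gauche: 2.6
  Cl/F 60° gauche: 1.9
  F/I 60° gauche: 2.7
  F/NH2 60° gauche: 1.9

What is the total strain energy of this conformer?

This conformer (staggered): F–NH2 gauche, F–I gauche, CN–Cl gauche, CN–I gauche; 1.9 + 2.7 + 2.0 + 2.5 = 9.1 kJ/mol.

9.1 kJ/mol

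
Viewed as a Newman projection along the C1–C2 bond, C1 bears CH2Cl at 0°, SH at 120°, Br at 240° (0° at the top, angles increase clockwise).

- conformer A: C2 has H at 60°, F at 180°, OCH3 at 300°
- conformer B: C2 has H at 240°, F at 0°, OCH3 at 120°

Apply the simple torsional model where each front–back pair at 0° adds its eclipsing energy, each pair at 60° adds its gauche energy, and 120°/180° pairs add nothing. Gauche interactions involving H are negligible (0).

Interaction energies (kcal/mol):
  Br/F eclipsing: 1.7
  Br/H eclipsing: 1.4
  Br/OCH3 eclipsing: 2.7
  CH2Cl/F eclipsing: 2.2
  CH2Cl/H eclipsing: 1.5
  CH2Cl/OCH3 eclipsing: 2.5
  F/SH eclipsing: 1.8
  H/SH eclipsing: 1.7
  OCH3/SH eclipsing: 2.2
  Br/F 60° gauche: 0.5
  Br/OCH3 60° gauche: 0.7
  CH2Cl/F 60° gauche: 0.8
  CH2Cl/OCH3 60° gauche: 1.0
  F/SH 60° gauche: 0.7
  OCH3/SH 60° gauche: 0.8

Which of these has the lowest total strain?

A

A (staggered): CH2Cl(0°)/OCH3(300°) gauche 1.0; SH(120°)/F(180°) gauche 0.7; Br(240°)/F(180°) gauche 0.5; Br(240°)/OCH3(300°) gauche 0.7 → 2.9 kcal/mol.
B (eclipsed): CH2Cl(0°)/F(0°) eclipsed 2.2; SH(120°)/OCH3(120°) eclipsed 2.2; Br(240°)/H(240°) eclipsed 1.4 → 5.8 kcal/mol.
A has the lowest total (2.9 kcal/mol).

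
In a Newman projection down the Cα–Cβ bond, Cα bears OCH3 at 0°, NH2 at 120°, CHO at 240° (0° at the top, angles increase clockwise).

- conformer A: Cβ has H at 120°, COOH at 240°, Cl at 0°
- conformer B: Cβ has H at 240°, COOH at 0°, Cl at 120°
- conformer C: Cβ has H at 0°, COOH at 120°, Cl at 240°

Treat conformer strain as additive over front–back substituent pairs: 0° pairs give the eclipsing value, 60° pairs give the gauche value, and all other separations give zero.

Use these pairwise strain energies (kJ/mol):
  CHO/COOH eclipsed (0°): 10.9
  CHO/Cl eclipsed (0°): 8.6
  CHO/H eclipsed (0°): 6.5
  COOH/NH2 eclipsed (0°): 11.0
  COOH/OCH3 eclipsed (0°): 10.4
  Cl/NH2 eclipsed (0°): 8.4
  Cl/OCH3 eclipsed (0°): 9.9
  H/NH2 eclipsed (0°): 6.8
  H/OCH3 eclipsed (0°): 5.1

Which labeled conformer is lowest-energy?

A (eclipsed): OCH3(0°)/Cl(0°) eclipsed 9.9; NH2(120°)/H(120°) eclipsed 6.8; CHO(240°)/COOH(240°) eclipsed 10.9 → 27.6 kJ/mol.
B (eclipsed): OCH3(0°)/COOH(0°) eclipsed 10.4; NH2(120°)/Cl(120°) eclipsed 8.4; CHO(240°)/H(240°) eclipsed 6.5 → 25.3 kJ/mol.
C (eclipsed): OCH3(0°)/H(0°) eclipsed 5.1; NH2(120°)/COOH(120°) eclipsed 11.0; CHO(240°)/Cl(240°) eclipsed 8.6 → 24.7 kJ/mol.
C has the lowest total (24.7 kJ/mol).

C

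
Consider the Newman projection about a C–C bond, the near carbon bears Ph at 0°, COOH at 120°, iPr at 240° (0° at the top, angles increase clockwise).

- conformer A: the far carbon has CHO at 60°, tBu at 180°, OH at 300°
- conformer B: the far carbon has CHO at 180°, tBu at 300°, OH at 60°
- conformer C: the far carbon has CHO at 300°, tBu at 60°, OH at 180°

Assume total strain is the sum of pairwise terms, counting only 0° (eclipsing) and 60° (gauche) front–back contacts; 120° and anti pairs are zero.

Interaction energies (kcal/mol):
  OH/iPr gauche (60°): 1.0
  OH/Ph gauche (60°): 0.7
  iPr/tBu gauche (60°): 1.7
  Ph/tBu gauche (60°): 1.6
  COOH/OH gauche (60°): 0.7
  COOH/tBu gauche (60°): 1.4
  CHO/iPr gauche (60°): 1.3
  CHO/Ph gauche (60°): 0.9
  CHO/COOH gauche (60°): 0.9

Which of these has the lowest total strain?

A (staggered): Ph(0°)/CHO(60°) gauche 0.9; Ph(0°)/OH(300°) gauche 0.7; COOH(120°)/CHO(60°) gauche 0.9; COOH(120°)/tBu(180°) gauche 1.4; iPr(240°)/tBu(180°) gauche 1.7; iPr(240°)/OH(300°) gauche 1.0 → 6.6 kcal/mol.
B (staggered): Ph(0°)/tBu(300°) gauche 1.6; Ph(0°)/OH(60°) gauche 0.7; COOH(120°)/CHO(180°) gauche 0.9; COOH(120°)/OH(60°) gauche 0.7; iPr(240°)/CHO(180°) gauche 1.3; iPr(240°)/tBu(300°) gauche 1.7 → 6.9 kcal/mol.
C (staggered): Ph(0°)/CHO(300°) gauche 0.9; Ph(0°)/tBu(60°) gauche 1.6; COOH(120°)/tBu(60°) gauche 1.4; COOH(120°)/OH(180°) gauche 0.7; iPr(240°)/CHO(300°) gauche 1.3; iPr(240°)/OH(180°) gauche 1.0 → 6.9 kcal/mol.
A has the lowest total (6.6 kcal/mol).

A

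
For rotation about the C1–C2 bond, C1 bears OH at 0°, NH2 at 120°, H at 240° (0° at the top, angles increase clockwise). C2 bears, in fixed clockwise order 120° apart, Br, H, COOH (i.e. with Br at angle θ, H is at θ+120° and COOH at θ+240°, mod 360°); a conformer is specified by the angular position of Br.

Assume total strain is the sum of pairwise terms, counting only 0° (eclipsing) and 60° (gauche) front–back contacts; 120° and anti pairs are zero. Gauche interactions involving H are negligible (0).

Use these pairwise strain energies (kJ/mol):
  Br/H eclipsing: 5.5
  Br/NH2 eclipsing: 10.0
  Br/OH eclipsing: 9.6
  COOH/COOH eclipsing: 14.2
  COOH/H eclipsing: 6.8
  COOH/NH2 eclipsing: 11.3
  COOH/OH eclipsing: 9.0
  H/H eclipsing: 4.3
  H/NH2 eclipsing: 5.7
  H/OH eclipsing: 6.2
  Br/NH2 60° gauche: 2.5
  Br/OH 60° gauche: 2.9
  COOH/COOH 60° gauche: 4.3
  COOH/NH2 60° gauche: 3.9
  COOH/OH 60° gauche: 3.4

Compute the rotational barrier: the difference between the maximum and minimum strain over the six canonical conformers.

16.5 kJ/mol

Br at 0° is eclipsed. OH at 0° is eclipsed with Br at 0° (9.6); NH2 at 120° is eclipsed with H at 120° (5.7); H at 240° is eclipsed with COOH at 240° (6.8). Total 22.1 kJ/mol.
Br at 60° is staggered. OH at 0° is gauche with Br at 60° (2.9); OH at 0° is gauche with COOH at 300° (3.4); NH2 at 120° is gauche with Br at 60° (2.5). Total 8.8 kJ/mol.
Br at 120° is eclipsed. OH at 0° is eclipsed with COOH at 0° (9.0); NH2 at 120° is eclipsed with Br at 120° (10.0); H at 240° is eclipsed with H at 240° (4.3). Total 23.3 kJ/mol.
Br at 180° is staggered. OH at 0° is gauche with COOH at 60° (3.4); NH2 at 120° is gauche with Br at 180° (2.5); NH2 at 120° is gauche with COOH at 60° (3.9). Total 9.8 kJ/mol.
Br at 240° is eclipsed. OH at 0° is eclipsed with H at 0° (6.2); NH2 at 120° is eclipsed with COOH at 120° (11.3); H at 240° is eclipsed with Br at 240° (5.5). Total 23.0 kJ/mol.
Br at 300° is staggered. OH at 0° is gauche with Br at 300° (2.9); NH2 at 120° is gauche with COOH at 180° (3.9). Total 6.8 kJ/mol.
Max at 120° (23.3 kJ/mol), min at 300° (6.8 kJ/mol); barrier = 16.5 kJ/mol.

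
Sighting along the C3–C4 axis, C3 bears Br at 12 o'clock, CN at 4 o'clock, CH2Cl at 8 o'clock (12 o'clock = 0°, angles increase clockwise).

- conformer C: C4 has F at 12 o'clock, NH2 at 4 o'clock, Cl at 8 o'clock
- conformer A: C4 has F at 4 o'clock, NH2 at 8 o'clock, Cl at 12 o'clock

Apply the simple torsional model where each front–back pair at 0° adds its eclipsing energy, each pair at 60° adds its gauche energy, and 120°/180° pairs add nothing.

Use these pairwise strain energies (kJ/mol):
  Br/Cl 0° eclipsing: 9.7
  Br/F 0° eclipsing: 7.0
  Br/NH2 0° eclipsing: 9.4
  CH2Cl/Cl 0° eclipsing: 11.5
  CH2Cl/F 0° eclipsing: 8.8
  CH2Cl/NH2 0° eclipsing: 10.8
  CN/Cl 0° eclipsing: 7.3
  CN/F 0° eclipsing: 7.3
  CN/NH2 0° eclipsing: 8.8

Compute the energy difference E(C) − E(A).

-0.5 kJ/mol

C (eclipsed): Br(0°)/F(0°) eclipsed 7.0; CN(120°)/NH2(120°) eclipsed 8.8; CH2Cl(240°)/Cl(240°) eclipsed 11.5 → 27.3 kJ/mol.
A (eclipsed): Br(0°)/Cl(0°) eclipsed 9.7; CN(120°)/F(120°) eclipsed 7.3; CH2Cl(240°)/NH2(240°) eclipsed 10.8 → 27.8 kJ/mol.
E(C) − E(A) = 27.3 − 27.8 = -0.5 kJ/mol.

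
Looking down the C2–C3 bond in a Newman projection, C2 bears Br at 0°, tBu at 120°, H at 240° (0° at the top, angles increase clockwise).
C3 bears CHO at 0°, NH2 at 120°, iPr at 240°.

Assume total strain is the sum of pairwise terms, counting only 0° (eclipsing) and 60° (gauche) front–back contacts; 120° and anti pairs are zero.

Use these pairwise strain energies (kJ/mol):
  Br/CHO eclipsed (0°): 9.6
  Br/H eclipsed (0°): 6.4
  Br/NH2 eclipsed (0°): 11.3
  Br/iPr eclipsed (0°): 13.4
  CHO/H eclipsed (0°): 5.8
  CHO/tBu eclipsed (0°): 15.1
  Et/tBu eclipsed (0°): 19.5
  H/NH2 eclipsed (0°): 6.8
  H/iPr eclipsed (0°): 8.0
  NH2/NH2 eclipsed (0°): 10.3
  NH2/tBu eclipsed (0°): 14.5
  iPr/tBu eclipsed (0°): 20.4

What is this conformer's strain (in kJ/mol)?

This conformer (eclipsed): Br(0°)/CHO(0°) eclipsed 9.6; tBu(120°)/NH2(120°) eclipsed 14.5; H(240°)/iPr(240°) eclipsed 8.0 → 32.1 kJ/mol.

32.1 kJ/mol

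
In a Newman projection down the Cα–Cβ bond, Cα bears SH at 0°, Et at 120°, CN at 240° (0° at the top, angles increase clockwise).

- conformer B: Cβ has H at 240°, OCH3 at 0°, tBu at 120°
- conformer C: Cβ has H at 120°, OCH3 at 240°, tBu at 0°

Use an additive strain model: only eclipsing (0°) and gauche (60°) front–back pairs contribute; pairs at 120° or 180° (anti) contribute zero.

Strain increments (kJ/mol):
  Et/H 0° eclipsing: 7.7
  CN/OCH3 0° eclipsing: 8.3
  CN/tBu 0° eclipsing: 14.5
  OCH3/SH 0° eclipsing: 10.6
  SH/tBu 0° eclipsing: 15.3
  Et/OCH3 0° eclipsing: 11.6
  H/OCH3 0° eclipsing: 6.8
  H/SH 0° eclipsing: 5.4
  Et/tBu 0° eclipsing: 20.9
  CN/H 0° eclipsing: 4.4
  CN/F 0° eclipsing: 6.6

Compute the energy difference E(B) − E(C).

B (eclipsed): SH–OCH3 eclipsed, Et–tBu eclipsed, CN–H eclipsed; 10.6 + 20.9 + 4.4 = 35.9 kJ/mol.
C (eclipsed): SH–tBu eclipsed, Et–H eclipsed, CN–OCH3 eclipsed; 15.3 + 7.7 + 8.3 = 31.3 kJ/mol.
E(B) − E(C) = 35.9 − 31.3 = +4.6 kJ/mol.

+4.6 kJ/mol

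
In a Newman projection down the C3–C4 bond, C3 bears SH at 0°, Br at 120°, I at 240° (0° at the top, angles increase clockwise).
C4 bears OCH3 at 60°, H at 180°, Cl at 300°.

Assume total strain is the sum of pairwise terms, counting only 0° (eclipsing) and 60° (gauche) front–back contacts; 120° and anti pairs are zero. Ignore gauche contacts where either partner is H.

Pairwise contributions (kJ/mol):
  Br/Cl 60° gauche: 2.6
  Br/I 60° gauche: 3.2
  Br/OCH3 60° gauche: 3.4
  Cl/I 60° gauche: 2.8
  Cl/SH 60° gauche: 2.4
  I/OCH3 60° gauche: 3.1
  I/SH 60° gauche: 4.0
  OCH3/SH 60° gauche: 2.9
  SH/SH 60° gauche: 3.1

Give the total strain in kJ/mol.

This conformer is staggered. SH at 0° is gauche with OCH3 at 60° (2.9); SH at 0° is gauche with Cl at 300° (2.4); Br at 120° is gauche with OCH3 at 60° (3.4); I at 240° is gauche with Cl at 300° (2.8). Total 11.5 kJ/mol.

11.5 kJ/mol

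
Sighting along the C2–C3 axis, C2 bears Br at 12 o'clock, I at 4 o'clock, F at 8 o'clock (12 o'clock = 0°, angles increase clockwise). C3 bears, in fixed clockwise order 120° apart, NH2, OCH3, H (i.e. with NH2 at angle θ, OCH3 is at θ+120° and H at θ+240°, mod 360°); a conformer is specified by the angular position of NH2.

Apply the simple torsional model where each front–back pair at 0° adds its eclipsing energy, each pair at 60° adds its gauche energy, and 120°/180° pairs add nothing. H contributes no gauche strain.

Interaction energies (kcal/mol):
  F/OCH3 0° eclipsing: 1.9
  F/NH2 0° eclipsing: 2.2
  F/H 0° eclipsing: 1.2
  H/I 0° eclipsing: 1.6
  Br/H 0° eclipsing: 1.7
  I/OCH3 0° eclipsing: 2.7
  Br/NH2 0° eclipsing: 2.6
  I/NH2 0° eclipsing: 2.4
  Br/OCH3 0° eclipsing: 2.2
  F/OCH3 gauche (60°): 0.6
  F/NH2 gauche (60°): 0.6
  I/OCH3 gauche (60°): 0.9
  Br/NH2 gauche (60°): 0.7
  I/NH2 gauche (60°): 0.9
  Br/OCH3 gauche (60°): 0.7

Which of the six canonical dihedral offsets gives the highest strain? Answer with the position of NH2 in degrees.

0°

NH2 at 0° (eclipsed): Br(0°)/NH2(0°) eclipsed 2.6; I(120°)/OCH3(120°) eclipsed 2.7; F(240°)/H(240°) eclipsed 1.2 → 6.5 kcal/mol.
NH2 at 60° (staggered): Br(0°)/NH2(60°) gauche 0.7; I(120°)/NH2(60°) gauche 0.9; I(120°)/OCH3(180°) gauche 0.9; F(240°)/OCH3(180°) gauche 0.6 → 3.1 kcal/mol.
NH2 at 120° (eclipsed): Br(0°)/H(0°) eclipsed 1.7; I(120°)/NH2(120°) eclipsed 2.4; F(240°)/OCH3(240°) eclipsed 1.9 → 6.0 kcal/mol.
NH2 at 180° (staggered): Br(0°)/OCH3(300°) gauche 0.7; I(120°)/NH2(180°) gauche 0.9; F(240°)/NH2(180°) gauche 0.6; F(240°)/OCH3(300°) gauche 0.6 → 2.8 kcal/mol.
NH2 at 240° (eclipsed): Br(0°)/OCH3(0°) eclipsed 2.2; I(120°)/H(120°) eclipsed 1.6; F(240°)/NH2(240°) eclipsed 2.2 → 6.0 kcal/mol.
NH2 at 300° (staggered): Br(0°)/NH2(300°) gauche 0.7; Br(0°)/OCH3(60°) gauche 0.7; I(120°)/OCH3(60°) gauche 0.9; F(240°)/NH2(300°) gauche 0.6 → 2.9 kcal/mol.
The maximum (6.5 kcal/mol) occurs with NH2 at 0°.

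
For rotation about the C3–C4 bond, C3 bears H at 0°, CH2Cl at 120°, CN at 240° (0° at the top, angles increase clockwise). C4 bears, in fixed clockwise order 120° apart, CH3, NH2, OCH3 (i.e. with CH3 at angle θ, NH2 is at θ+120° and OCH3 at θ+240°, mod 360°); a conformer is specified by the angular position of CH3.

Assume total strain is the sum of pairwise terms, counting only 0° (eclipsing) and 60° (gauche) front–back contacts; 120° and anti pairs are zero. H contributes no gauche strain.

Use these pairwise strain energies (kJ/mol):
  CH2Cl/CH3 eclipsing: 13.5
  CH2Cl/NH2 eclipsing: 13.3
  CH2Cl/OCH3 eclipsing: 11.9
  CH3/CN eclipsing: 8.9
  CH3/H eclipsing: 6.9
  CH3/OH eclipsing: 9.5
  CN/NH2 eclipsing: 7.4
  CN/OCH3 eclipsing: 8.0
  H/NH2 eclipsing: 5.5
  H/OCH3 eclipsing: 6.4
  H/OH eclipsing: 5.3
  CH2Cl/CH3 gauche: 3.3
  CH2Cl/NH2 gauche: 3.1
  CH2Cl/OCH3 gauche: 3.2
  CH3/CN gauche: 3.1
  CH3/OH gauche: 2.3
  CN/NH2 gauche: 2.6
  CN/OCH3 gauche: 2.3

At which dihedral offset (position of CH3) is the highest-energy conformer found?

0°

CH3 at 0° (eclipsed): H–CH3 eclipsed, CH2Cl–NH2 eclipsed, CN–OCH3 eclipsed; 6.9 + 13.3 + 8.0 = 28.2 kJ/mol.
CH3 at 60° (staggered): CH2Cl–CH3 gauche, CH2Cl–NH2 gauche, CN–NH2 gauche, CN–OCH3 gauche; 3.3 + 3.1 + 2.6 + 2.3 = 11.3 kJ/mol.
CH3 at 120° (eclipsed): H–OCH3 eclipsed, CH2Cl–CH3 eclipsed, CN–NH2 eclipsed; 6.4 + 13.5 + 7.4 = 27.3 kJ/mol.
CH3 at 180° (staggered): CH2Cl–CH3 gauche, CH2Cl–OCH3 gauche, CN–CH3 gauche, CN–NH2 gauche; 3.3 + 3.2 + 3.1 + 2.6 = 12.2 kJ/mol.
CH3 at 240° (eclipsed): H–NH2 eclipsed, CH2Cl–OCH3 eclipsed, CN–CH3 eclipsed; 5.5 + 11.9 + 8.9 = 26.3 kJ/mol.
CH3 at 300° (staggered): CH2Cl–NH2 gauche, CH2Cl–OCH3 gauche, CN–CH3 gauche, CN–OCH3 gauche; 3.1 + 3.2 + 3.1 + 2.3 = 11.7 kJ/mol.
The maximum (28.2 kJ/mol) occurs with CH3 at 0°.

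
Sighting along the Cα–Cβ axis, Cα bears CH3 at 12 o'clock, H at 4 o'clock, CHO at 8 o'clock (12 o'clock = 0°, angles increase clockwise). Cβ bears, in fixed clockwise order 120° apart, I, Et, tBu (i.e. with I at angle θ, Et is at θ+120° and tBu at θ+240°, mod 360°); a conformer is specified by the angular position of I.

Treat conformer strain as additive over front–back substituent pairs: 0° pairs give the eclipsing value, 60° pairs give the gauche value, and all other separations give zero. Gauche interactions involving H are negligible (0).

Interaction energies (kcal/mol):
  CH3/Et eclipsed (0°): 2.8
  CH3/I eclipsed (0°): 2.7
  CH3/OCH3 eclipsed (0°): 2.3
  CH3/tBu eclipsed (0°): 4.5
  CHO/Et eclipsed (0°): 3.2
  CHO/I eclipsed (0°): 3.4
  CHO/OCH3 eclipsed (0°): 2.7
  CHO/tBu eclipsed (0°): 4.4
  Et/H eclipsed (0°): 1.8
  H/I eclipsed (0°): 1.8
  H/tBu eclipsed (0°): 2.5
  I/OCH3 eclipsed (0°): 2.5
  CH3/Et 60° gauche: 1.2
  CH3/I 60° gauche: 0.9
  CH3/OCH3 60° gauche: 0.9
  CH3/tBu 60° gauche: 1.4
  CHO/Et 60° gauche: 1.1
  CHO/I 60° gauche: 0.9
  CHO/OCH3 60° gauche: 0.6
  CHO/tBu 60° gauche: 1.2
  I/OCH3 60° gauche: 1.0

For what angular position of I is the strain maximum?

120°

I at 0° is eclipsed. CH3 at 0° is eclipsed with I at 0° (2.7); H at 120° is eclipsed with Et at 120° (1.8); CHO at 240° is eclipsed with tBu at 240° (4.4). Total 8.9 kcal/mol.
I at 60° is staggered. CH3 at 0° is gauche with I at 60° (0.9); CH3 at 0° is gauche with tBu at 300° (1.4); CHO at 240° is gauche with Et at 180° (1.1); CHO at 240° is gauche with tBu at 300° (1.2). Total 4.6 kcal/mol.
I at 120° is eclipsed. CH3 at 0° is eclipsed with tBu at 0° (4.5); H at 120° is eclipsed with I at 120° (1.8); CHO at 240° is eclipsed with Et at 240° (3.2). Total 9.5 kcal/mol.
I at 180° is staggered. CH3 at 0° is gauche with Et at 300° (1.2); CH3 at 0° is gauche with tBu at 60° (1.4); CHO at 240° is gauche with I at 180° (0.9); CHO at 240° is gauche with Et at 300° (1.1). Total 4.6 kcal/mol.
I at 240° is eclipsed. CH3 at 0° is eclipsed with Et at 0° (2.8); H at 120° is eclipsed with tBu at 120° (2.5); CHO at 240° is eclipsed with I at 240° (3.4). Total 8.7 kcal/mol.
I at 300° is staggered. CH3 at 0° is gauche with I at 300° (0.9); CH3 at 0° is gauche with Et at 60° (1.2); CHO at 240° is gauche with I at 300° (0.9); CHO at 240° is gauche with tBu at 180° (1.2). Total 4.2 kcal/mol.
The maximum (9.5 kcal/mol) occurs with I at 120°.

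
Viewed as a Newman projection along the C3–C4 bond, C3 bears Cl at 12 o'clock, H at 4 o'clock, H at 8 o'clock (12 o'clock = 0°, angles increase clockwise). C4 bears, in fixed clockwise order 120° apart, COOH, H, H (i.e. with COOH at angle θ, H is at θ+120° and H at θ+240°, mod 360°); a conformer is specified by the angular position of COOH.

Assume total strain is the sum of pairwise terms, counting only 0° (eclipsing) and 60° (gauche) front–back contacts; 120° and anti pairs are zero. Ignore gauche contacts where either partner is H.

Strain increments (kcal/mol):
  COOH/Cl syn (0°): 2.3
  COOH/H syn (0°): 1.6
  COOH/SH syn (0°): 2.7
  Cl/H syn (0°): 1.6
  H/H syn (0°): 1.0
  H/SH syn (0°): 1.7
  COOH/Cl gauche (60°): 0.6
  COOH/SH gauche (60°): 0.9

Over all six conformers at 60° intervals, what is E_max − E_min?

COOH at 0° (eclipsed): Cl–COOH eclipsed, H–H eclipsed, H–H eclipsed; 2.3 + 1.0 + 1.0 = 4.3 kcal/mol.
COOH at 60° (staggered): Cl–COOH gauche; 0.6 = 0.6 kcal/mol.
COOH at 120° (eclipsed): Cl–H eclipsed, H–COOH eclipsed, H–H eclipsed; 1.6 + 1.6 + 1.0 = 4.2 kcal/mol.
COOH at 180° (staggered): no non-H gauche contacts → 0.0 kcal/mol.
COOH at 240° (eclipsed): Cl–H eclipsed, H–H eclipsed, H–COOH eclipsed; 1.6 + 1.0 + 1.6 = 4.2 kcal/mol.
COOH at 300° (staggered): Cl–COOH gauche; 0.6 = 0.6 kcal/mol.
Max at 0° (4.3 kcal/mol), min at 180° (0.0 kcal/mol); barrier = 4.3 kcal/mol.

4.3 kcal/mol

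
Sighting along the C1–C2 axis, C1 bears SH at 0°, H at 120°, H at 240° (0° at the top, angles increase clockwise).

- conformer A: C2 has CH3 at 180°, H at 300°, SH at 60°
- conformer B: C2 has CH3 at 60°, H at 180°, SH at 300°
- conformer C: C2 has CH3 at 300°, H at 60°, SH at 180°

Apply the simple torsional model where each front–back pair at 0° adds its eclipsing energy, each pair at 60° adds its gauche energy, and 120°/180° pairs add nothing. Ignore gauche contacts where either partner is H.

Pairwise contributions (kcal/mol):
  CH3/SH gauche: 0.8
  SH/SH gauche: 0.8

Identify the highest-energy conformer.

B

A (staggered): SH(0°)/SH(60°) gauche 0.8 → 0.8 kcal/mol.
B (staggered): SH(0°)/CH3(60°) gauche 0.8; SH(0°)/SH(300°) gauche 0.8 → 1.6 kcal/mol.
C (staggered): SH(0°)/CH3(300°) gauche 0.8 → 0.8 kcal/mol.
B has the highest total (1.6 kcal/mol).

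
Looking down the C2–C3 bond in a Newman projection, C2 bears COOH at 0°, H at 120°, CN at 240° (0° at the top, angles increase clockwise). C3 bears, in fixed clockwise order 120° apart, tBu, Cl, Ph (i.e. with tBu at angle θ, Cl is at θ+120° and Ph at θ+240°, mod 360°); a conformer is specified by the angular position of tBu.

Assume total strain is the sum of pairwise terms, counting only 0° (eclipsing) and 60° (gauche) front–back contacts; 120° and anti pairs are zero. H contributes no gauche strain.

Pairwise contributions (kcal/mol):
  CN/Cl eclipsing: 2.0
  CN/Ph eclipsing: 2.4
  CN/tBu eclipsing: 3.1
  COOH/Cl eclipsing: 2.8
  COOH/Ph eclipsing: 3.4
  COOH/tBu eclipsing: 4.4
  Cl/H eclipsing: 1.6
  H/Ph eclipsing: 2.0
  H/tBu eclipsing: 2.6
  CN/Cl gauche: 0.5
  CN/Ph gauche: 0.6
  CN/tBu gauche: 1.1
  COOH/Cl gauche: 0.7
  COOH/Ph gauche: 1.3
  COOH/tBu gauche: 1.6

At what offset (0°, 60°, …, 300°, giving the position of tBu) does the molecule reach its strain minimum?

180°

tBu at 0° is eclipsed. COOH at 0° is eclipsed with tBu at 0° (4.4); H at 120° is eclipsed with Cl at 120° (1.6); CN at 240° is eclipsed with Ph at 240° (2.4). Total 8.4 kcal/mol.
tBu at 60° is staggered. COOH at 0° is gauche with tBu at 60° (1.6); COOH at 0° is gauche with Ph at 300° (1.3); CN at 240° is gauche with Cl at 180° (0.5); CN at 240° is gauche with Ph at 300° (0.6). Total 4.0 kcal/mol.
tBu at 120° is eclipsed. COOH at 0° is eclipsed with Ph at 0° (3.4); H at 120° is eclipsed with tBu at 120° (2.6); CN at 240° is eclipsed with Cl at 240° (2.0). Total 8.0 kcal/mol.
tBu at 180° is staggered. COOH at 0° is gauche with Cl at 300° (0.7); COOH at 0° is gauche with Ph at 60° (1.3); CN at 240° is gauche with tBu at 180° (1.1); CN at 240° is gauche with Cl at 300° (0.5). Total 3.6 kcal/mol.
tBu at 240° is eclipsed. COOH at 0° is eclipsed with Cl at 0° (2.8); H at 120° is eclipsed with Ph at 120° (2.0); CN at 240° is eclipsed with tBu at 240° (3.1). Total 7.9 kcal/mol.
tBu at 300° is staggered. COOH at 0° is gauche with tBu at 300° (1.6); COOH at 0° is gauche with Cl at 60° (0.7); CN at 240° is gauche with tBu at 300° (1.1); CN at 240° is gauche with Ph at 180° (0.6). Total 4.0 kcal/mol.
The minimum (3.6 kcal/mol) occurs with tBu at 180°.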